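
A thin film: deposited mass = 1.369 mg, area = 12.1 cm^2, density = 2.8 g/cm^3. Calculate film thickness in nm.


Convert: m = 1.369 mg = 1.3690e-06 kg, A = 12.1 cm^2 = 1.2100e-03 m^2, rho = 2.8 g/cm^3 = 2800 kg/m^3
t = m / (A * rho)
t = 1.3690e-06 / (1.2100e-03 * 2800)
t = 4.0407e-07 m = 404.1 nm

404.1


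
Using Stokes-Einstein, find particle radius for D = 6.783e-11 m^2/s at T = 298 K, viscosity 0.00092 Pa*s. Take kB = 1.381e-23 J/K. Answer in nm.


Stokes-Einstein: R = kB*T / (6*pi*eta*D)
R = 1.381e-23 * 298 / (6 * pi * 0.00092 * 6.783e-11)
R = 3.49864e-09 m = 3.5 nm

3.5


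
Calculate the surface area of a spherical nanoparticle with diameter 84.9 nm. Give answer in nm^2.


Radius r = 84.9/2 = 42.45 nm
Surface area SA = 4 * pi * r^2
SA = 4 * pi * (42.45)^2
SA = 22644.63 nm^2

22644.63


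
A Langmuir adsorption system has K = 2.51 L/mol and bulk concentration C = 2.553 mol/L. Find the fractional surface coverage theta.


Langmuir isotherm: theta = K*C / (1 + K*C)
K*C = 2.51 * 2.553 = 6.40803
theta = 6.40803 / (1 + 6.40803) = 6.40803 / 7.40803
theta = 0.865

0.865


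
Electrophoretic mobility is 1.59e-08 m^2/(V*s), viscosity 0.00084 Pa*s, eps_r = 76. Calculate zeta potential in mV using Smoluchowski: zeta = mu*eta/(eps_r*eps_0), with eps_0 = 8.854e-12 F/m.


Smoluchowski equation: zeta = mu * eta / (eps_r * eps_0)
zeta = 1.59e-08 * 0.00084 / (76 * 8.854e-12)
zeta = 0.019848 V = 19.85 mV

19.85


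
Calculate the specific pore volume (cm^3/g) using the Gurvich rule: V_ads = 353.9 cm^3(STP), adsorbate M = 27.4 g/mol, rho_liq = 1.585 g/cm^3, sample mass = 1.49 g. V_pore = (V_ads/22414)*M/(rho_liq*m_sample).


Moles adsorbed n = V_ads / 22414 = 353.9 / 22414 = 1.578924e-02 mol
Liquid volume V_liq = n * M / rho_liq = 1.578924e-02 * 27.4 / 1.585 = 0.27295 cm^3
Specific pore volume V_pore = V_liq / m_sample = 0.27295 / 1.49
V_pore = 0.1832 cm^3/g

0.1832


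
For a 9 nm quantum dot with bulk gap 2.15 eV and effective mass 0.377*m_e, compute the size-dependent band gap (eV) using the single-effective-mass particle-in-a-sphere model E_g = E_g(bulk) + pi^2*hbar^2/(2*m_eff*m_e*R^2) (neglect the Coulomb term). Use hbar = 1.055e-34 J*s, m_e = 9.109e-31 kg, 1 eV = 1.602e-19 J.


Radius R = 9/2 nm = 4.5e-09 m
Confinement energy dE = pi^2 * hbar^2 / (2 * m_eff * m_e * R^2)
dE = pi^2 * (1.055e-34)^2 / (2 * 0.377 * 9.109e-31 * (4.5e-09)^2) J, divided by 1.602e-19 J/eV
dE = 0.0493 eV
Total band gap = E_g(bulk) + dE = 2.15 + 0.0493 = 2.1993 eV

2.1993


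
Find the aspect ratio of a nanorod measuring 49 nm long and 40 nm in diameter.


Aspect ratio AR = length / diameter
AR = 49 / 40
AR = 1.23

1.23


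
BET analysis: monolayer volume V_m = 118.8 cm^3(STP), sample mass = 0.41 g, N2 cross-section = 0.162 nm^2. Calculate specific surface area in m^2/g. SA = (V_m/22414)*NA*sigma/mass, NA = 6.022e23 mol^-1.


Number of moles in monolayer = V_m / 22414 = 118.8 / 22414 = 0.00530026
Number of molecules = moles * NA = 0.00530026 * 6.022e23
SA = molecules * sigma / mass
SA = (118.8 / 22414) * 6.022e23 * 0.162e-18 / 0.41
SA = 1261.2 m^2/g

1261.2


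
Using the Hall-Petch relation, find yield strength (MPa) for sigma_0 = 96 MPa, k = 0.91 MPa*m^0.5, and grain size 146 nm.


d = 146 nm = 1.46e-07 m
sqrt(d) = 0.0003820995
Hall-Petch contribution = k / sqrt(d) = 0.91 / 0.0003820995 = 2381.6 MPa
sigma = sigma_0 + k/sqrt(d) = 96 + 2381.6 = 2477.6 MPa

2477.6


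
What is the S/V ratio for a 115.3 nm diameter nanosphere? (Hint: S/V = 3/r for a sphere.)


Radius r = 115.3/2 = 57.65 nm
S/V = 3 / r = 3 / 57.65
S/V = 0.052 nm^-1

0.052


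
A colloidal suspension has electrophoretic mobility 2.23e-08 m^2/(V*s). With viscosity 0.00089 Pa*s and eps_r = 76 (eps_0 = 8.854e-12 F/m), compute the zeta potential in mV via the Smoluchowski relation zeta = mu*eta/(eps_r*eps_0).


Smoluchowski equation: zeta = mu * eta / (eps_r * eps_0)
zeta = 2.23e-08 * 0.00089 / (76 * 8.854e-12)
zeta = 0.029495 V = 29.49 mV

29.49


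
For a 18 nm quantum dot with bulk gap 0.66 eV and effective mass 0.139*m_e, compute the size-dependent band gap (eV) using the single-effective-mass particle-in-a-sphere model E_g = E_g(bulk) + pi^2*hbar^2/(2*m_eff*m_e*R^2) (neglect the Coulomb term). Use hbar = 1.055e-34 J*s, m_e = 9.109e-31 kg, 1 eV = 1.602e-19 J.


Radius R = 18/2 nm = 9e-09 m
Confinement energy dE = pi^2 * hbar^2 / (2 * m_eff * m_e * R^2)
dE = pi^2 * (1.055e-34)^2 / (2 * 0.139 * 9.109e-31 * (9e-09)^2) J, divided by 1.602e-19 J/eV
dE = 0.0334 eV
Total band gap = E_g(bulk) + dE = 0.66 + 0.0334 = 0.6934 eV

0.6934


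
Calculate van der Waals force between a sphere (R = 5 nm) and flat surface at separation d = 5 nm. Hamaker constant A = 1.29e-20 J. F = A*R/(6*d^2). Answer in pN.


Convert to SI: R = 5 nm = 5e-09 m, d = 5 nm = 5e-09 m
F = A * R / (6 * d^2)
F = 1.29e-20 * 5e-09 / (6 * (5e-09)^2)
F = 4.3e-13 N = 0.43 pN

0.43


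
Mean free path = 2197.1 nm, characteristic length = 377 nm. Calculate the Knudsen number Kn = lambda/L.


Knudsen number Kn = lambda / L
Kn = 2197.1 / 377
Kn = 5.8279

5.8279


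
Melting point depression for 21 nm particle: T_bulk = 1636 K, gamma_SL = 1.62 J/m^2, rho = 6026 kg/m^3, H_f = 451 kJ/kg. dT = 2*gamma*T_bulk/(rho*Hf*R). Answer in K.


Radius R = 21/2 = 10.5 nm = 1.05e-08 m
Convert H_f = 451 kJ/kg = 451000 J/kg
dT = 2 * gamma_SL * T_bulk / (rho * H_f * R)
dT = 2 * 1.62 * 1636 / (6026 * 451000 * 1.05e-08)
dT = 185.8 K

185.8


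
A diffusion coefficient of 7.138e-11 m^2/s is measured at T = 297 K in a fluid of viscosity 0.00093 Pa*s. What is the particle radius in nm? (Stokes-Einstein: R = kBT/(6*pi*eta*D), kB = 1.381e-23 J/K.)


Stokes-Einstein: R = kB*T / (6*pi*eta*D)
R = 1.381e-23 * 297 / (6 * pi * 0.00093 * 7.138e-11)
R = 3.27785e-09 m = 3.28 nm

3.28


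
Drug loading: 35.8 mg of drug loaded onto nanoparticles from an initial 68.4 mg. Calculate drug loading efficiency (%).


Drug loading efficiency = (drug loaded / drug initial) * 100
DLE = 35.8 / 68.4 * 100
DLE = 0.5234 * 100
DLE = 52.34%

52.34


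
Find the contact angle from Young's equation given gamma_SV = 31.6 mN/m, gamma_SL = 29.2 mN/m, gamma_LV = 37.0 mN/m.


cos(theta) = (gamma_SV - gamma_SL) / gamma_LV
cos(theta) = (31.6 - 29.2) / 37.0
cos(theta) = 0.064865
theta = arccos(0.064865) = 86.28 degrees

86.28


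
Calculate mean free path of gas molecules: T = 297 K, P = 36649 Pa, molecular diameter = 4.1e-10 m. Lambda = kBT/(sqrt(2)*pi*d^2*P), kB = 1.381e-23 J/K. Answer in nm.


Mean free path: lambda = kB*T / (sqrt(2) * pi * d^2 * P)
lambda = 1.381e-23 * 297 / (sqrt(2) * pi * (4.1e-10)^2 * 36649)
lambda = 1.4985e-07 m
lambda = 149.85 nm

149.85


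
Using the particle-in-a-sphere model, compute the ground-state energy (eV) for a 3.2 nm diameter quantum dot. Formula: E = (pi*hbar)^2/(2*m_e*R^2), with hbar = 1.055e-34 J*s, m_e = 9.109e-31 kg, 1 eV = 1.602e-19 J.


Radius R = 3.2/2 = 1.6 nm = 1.6e-09 m
E = (pi * 1.055e-34)^2 / (2 * 9.109e-31 * (1.6e-09)^2)
E(J) = 2.3554e-20
E = E(J) / 1.602e-19 = 0.147 eV

0.147


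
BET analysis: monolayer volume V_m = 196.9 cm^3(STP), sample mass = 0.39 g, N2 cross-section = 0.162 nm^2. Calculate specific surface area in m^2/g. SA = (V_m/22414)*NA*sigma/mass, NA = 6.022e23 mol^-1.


Number of moles in monolayer = V_m / 22414 = 196.9 / 22414 = 0.00878469
Number of molecules = moles * NA = 0.00878469 * 6.022e23
SA = molecules * sigma / mass
SA = (196.9 / 22414) * 6.022e23 * 0.162e-18 / 0.39
SA = 2197.4 m^2/g

2197.4


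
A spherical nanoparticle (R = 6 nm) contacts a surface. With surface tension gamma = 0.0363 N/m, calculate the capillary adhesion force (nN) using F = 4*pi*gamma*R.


Convert radius: R = 6 nm = 6e-09 m
F = 4 * pi * gamma * R
F = 4 * pi * 0.0363 * 6e-09
F = 2.73696e-09 N = 2.737 nN

2.737


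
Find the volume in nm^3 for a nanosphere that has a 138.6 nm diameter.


Radius r = 138.6/2 = 69.3 nm
Volume V = (4/3) * pi * r^3
V = (4/3) * pi * (69.3)^3
V = 1394081.98 nm^3

1394081.98


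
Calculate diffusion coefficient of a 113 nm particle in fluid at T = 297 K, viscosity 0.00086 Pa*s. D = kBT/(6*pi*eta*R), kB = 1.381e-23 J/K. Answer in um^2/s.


Radius R = 113/2 = 56.5 nm = 5.65e-08 m
D = kB*T / (6*pi*eta*R)
D = 1.381e-23 * 297 / (6 * pi * 0.00086 * 5.65e-08)
D = 4.47819e-12 m^2/s = 4.478 um^2/s

4.478


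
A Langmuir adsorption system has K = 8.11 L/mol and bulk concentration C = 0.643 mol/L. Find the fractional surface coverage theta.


Langmuir isotherm: theta = K*C / (1 + K*C)
K*C = 8.11 * 0.643 = 5.21473
theta = 5.21473 / (1 + 5.21473) = 5.21473 / 6.21473
theta = 0.8391

0.8391


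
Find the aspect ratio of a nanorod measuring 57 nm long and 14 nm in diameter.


Aspect ratio AR = length / diameter
AR = 57 / 14
AR = 4.07

4.07


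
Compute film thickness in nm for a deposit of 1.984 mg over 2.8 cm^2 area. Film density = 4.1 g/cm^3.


Convert: m = 1.984 mg = 1.9840e-06 kg, A = 2.8 cm^2 = 2.8000e-04 m^2, rho = 4.1 g/cm^3 = 4100 kg/m^3
t = m / (A * rho)
t = 1.9840e-06 / (2.8000e-04 * 4100)
t = 1.7282e-06 m = 1728.2 nm

1728.2


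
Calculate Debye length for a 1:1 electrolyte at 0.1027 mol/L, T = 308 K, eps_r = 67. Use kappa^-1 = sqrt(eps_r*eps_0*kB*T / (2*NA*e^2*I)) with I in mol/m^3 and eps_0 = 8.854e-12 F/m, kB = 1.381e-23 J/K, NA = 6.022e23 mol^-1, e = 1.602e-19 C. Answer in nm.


Ionic strength I = 0.1027 * 1^2 * 1000 = 102.7 mol/m^3
kappa^-1 = sqrt(67 * 8.854e-12 * 1.381e-23 * 308 / (2 * 6.022e23 * (1.602e-19)^2 * 102.7))
kappa^-1 = 0.892 nm

0.892


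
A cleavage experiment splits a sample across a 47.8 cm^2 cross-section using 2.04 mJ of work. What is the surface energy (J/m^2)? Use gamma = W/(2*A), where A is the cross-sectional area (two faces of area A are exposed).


Convert: A = 47.8 cm^2 = 0.00478 m^2, W = 2.04 mJ = 0.00204 J
Cleaving exposes two faces of area A, so total new surface = 2*A and gamma = W / (2*A)
gamma = 0.00204 / (2 * 0.00478)
gamma = 0.213 J/m^2

0.213


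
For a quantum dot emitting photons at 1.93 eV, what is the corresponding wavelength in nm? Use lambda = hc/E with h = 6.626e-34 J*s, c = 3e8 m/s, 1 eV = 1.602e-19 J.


Convert energy: E = 1.93 eV = 1.93 * 1.602e-19 = 3.09186e-19 J
lambda = h*c / E = 6.626e-34 * 3e8 / 3.09186e-19
lambda = 6.42914e-07 m = 642.9 nm

642.9


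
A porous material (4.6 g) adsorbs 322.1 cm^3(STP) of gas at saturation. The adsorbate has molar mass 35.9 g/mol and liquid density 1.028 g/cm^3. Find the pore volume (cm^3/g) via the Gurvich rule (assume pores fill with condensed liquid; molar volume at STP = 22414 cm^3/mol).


Moles adsorbed n = V_ads / 22414 = 322.1 / 22414 = 1.437048e-02 mol
Liquid volume V_liq = n * M / rho_liq = 1.437048e-02 * 35.9 / 1.028 = 0.50185 cm^3
Specific pore volume V_pore = V_liq / m_sample = 0.50185 / 4.6
V_pore = 0.1091 cm^3/g

0.1091


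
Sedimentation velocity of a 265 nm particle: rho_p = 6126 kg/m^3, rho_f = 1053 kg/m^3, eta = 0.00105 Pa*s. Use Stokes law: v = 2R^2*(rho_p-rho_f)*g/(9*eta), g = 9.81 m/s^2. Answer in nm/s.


Radius R = 265/2 nm = 1.325e-07 m
Density difference = 6126 - 1053 = 5073 kg/m^3
v = 2 * R^2 * (rho_p - rho_f) * g / (9 * eta)
v = 2 * (1.325e-07)^2 * 5073 * 9.81 / (9 * 0.00105)
v = 1.84911e-07 m/s = 184.9115 nm/s

184.9115


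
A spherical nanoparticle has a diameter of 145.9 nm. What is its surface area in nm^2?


Radius r = 145.9/2 = 72.95 nm
Surface area SA = 4 * pi * r^2
SA = 4 * pi * (72.95)^2
SA = 66874.49 nm^2

66874.49


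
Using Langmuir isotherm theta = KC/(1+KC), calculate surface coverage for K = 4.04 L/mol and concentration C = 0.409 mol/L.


Langmuir isotherm: theta = K*C / (1 + K*C)
K*C = 4.04 * 0.409 = 1.65236
theta = 1.65236 / (1 + 1.65236) = 1.65236 / 2.65236
theta = 0.623

0.623


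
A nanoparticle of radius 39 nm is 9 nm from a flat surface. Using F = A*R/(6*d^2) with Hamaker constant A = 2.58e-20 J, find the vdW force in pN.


Convert to SI: R = 39 nm = 3.9e-08 m, d = 9 nm = 9e-09 m
F = A * R / (6 * d^2)
F = 2.58e-20 * 3.9e-08 / (6 * (9e-09)^2)
F = 2.07037e-12 N = 2.07 pN

2.07


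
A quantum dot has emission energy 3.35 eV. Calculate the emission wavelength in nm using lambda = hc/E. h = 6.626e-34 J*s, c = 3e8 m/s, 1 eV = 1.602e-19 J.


Convert energy: E = 3.35 eV = 3.35 * 1.602e-19 = 5.3667e-19 J
lambda = h*c / E = 6.626e-34 * 3e8 / 5.3667e-19
lambda = 3.70395e-07 m = 370.4 nm

370.4


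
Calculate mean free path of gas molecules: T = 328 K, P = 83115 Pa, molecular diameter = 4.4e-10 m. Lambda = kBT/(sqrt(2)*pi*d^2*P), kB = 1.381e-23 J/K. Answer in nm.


Mean free path: lambda = kB*T / (sqrt(2) * pi * d^2 * P)
lambda = 1.381e-23 * 328 / (sqrt(2) * pi * (4.4e-10)^2 * 83115)
lambda = 6.33604e-08 m
lambda = 63.36 nm

63.36


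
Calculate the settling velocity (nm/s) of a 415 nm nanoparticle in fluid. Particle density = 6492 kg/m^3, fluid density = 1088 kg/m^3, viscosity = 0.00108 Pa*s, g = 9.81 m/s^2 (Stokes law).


Radius R = 415/2 nm = 2.075e-07 m
Density difference = 6492 - 1088 = 5404 kg/m^3
v = 2 * R^2 * (rho_p - rho_f) * g / (9 * eta)
v = 2 * (2.075e-07)^2 * 5404 * 9.81 / (9 * 0.00108)
v = 4.69661e-07 m/s = 469.6608 nm/s

469.6608


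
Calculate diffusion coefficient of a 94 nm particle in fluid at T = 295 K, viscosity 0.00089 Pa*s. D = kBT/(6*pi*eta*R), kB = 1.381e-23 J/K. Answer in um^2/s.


Radius R = 94/2 = 47 nm = 4.7e-08 m
D = kB*T / (6*pi*eta*R)
D = 1.381e-23 * 295 / (6 * pi * 0.00089 * 4.7e-08)
D = 5.16686e-12 m^2/s = 5.167 um^2/s

5.167


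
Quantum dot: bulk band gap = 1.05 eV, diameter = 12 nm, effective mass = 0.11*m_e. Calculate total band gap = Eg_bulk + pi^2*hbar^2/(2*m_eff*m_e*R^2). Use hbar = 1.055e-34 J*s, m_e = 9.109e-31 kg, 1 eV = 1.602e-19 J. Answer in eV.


Radius R = 12/2 nm = 6e-09 m
Confinement energy dE = pi^2 * hbar^2 / (2 * m_eff * m_e * R^2)
dE = pi^2 * (1.055e-34)^2 / (2 * 0.11 * 9.109e-31 * (6e-09)^2) J, divided by 1.602e-19 J/eV
dE = 0.095 eV
Total band gap = E_g(bulk) + dE = 1.05 + 0.095 = 1.145 eV

1.145


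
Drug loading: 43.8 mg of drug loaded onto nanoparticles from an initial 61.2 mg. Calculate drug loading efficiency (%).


Drug loading efficiency = (drug loaded / drug initial) * 100
DLE = 43.8 / 61.2 * 100
DLE = 0.7157 * 100
DLE = 71.57%

71.57


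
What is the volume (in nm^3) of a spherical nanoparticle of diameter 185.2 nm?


Radius r = 185.2/2 = 92.6 nm
Volume V = (4/3) * pi * r^3
V = (4/3) * pi * (92.6)^3
V = 3325994.83 nm^3

3325994.83


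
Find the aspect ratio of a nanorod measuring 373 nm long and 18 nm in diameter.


Aspect ratio AR = length / diameter
AR = 373 / 18
AR = 20.72

20.72


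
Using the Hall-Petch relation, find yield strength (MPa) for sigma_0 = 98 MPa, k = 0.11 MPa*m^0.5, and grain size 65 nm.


d = 65 nm = 6.5e-08 m
sqrt(d) = 0.000254951
Hall-Petch contribution = k / sqrt(d) = 0.11 / 0.000254951 = 431.5 MPa
sigma = sigma_0 + k/sqrt(d) = 98 + 431.5 = 529.5 MPa

529.5


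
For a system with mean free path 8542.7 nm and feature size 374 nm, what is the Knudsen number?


Knudsen number Kn = lambda / L
Kn = 8542.7 / 374
Kn = 22.8414

22.8414


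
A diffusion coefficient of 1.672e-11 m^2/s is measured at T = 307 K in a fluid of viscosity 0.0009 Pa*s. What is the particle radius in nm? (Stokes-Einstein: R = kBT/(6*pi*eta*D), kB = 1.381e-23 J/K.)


Stokes-Einstein: R = kB*T / (6*pi*eta*D)
R = 1.381e-23 * 307 / (6 * pi * 0.0009 * 1.672e-11)
R = 1.49469e-08 m = 14.95 nm

14.95


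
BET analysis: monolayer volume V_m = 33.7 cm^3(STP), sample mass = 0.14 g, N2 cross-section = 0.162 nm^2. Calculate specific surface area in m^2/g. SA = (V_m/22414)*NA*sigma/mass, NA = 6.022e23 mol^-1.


Number of moles in monolayer = V_m / 22414 = 33.7 / 22414 = 0.00150352
Number of molecules = moles * NA = 0.00150352 * 6.022e23
SA = molecules * sigma / mass
SA = (33.7 / 22414) * 6.022e23 * 0.162e-18 / 0.14
SA = 1047.7 m^2/g

1047.7


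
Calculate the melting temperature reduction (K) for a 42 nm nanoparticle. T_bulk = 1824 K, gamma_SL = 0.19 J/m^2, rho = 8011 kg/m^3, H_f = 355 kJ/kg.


Radius R = 42/2 = 21 nm = 2.1e-08 m
Convert H_f = 355 kJ/kg = 355000 J/kg
dT = 2 * gamma_SL * T_bulk / (rho * H_f * R)
dT = 2 * 0.19 * 1824 / (8011 * 355000 * 2.1e-08)
dT = 11.6 K

11.6


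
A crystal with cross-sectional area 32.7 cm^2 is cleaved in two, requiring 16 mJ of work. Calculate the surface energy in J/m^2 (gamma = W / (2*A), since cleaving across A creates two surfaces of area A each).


Convert: A = 32.7 cm^2 = 0.00327 m^2, W = 16 mJ = 0.016 J
Cleaving exposes two faces of area A, so total new surface = 2*A and gamma = W / (2*A)
gamma = 0.016 / (2 * 0.00327)
gamma = 2.446 J/m^2

2.446


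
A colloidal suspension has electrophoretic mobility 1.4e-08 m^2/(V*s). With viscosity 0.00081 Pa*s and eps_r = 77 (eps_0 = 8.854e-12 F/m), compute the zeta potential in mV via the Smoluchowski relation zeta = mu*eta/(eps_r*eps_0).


Smoluchowski equation: zeta = mu * eta / (eps_r * eps_0)
zeta = 1.4e-08 * 0.00081 / (77 * 8.854e-12)
zeta = 0.016633 V = 16.63 mV

16.63


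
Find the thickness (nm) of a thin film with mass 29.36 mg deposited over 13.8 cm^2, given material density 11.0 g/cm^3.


Convert: m = 29.36 mg = 2.9360e-05 kg, A = 13.8 cm^2 = 1.3800e-03 m^2, rho = 11.0 g/cm^3 = 11000 kg/m^3
t = m / (A * rho)
t = 2.9360e-05 / (1.3800e-03 * 11000)
t = 1.9341e-06 m = 1934.1 nm

1934.1


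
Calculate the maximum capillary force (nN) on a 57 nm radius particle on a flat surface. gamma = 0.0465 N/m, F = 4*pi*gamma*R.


Convert radius: R = 57 nm = 5.7e-08 m
F = 4 * pi * gamma * R
F = 4 * pi * 0.0465 * 5.7e-08
F = 3.33072e-08 N = 33.3072 nN

33.3072


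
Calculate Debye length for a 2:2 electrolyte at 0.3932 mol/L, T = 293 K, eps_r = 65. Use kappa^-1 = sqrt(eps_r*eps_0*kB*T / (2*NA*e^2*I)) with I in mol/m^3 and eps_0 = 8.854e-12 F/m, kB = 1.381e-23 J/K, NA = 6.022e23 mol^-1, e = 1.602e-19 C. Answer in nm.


Ionic strength I = 0.3932 * 2^2 * 1000 = 1572.8 mol/m^3
kappa^-1 = sqrt(65 * 8.854e-12 * 1.381e-23 * 293 / (2 * 6.022e23 * (1.602e-19)^2 * 1572.8))
kappa^-1 = 0.219 nm

0.219


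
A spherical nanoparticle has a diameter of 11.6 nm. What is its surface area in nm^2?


Radius r = 11.6/2 = 5.8 nm
Surface area SA = 4 * pi * r^2
SA = 4 * pi * (5.8)^2
SA = 422.73 nm^2

422.73


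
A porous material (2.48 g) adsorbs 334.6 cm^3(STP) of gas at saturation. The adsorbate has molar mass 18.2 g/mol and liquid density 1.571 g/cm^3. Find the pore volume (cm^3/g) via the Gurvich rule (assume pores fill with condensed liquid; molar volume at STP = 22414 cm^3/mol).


Moles adsorbed n = V_ads / 22414 = 334.6 / 22414 = 1.492817e-02 mol
Liquid volume V_liq = n * M / rho_liq = 1.492817e-02 * 18.2 / 1.571 = 0.17294 cm^3
Specific pore volume V_pore = V_liq / m_sample = 0.17294 / 2.48
V_pore = 0.0697 cm^3/g

0.0697


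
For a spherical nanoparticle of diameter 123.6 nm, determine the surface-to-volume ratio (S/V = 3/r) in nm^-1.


Radius r = 123.6/2 = 61.8 nm
S/V = 3 / r = 3 / 61.8
S/V = 0.0485 nm^-1

0.0485


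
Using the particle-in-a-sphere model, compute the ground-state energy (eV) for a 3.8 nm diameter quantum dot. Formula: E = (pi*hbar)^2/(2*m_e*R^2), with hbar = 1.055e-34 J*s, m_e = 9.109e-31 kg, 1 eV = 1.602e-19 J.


Radius R = 3.8/2 = 1.9 nm = 1.9e-09 m
E = (pi * 1.055e-34)^2 / (2 * 9.109e-31 * (1.9e-09)^2)
E(J) = 1.67031e-20
E = E(J) / 1.602e-19 = 0.1043 eV

0.1043


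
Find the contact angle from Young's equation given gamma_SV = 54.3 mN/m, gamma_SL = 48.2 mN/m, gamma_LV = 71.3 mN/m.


cos(theta) = (gamma_SV - gamma_SL) / gamma_LV
cos(theta) = (54.3 - 48.2) / 71.3
cos(theta) = 0.085554
theta = arccos(0.085554) = 85.09 degrees

85.09


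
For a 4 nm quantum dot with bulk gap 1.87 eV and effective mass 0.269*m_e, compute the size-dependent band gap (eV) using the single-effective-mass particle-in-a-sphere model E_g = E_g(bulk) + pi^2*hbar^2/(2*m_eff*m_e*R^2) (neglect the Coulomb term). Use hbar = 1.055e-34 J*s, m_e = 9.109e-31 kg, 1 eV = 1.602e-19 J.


Radius R = 4/2 nm = 2e-09 m
Confinement energy dE = pi^2 * hbar^2 / (2 * m_eff * m_e * R^2)
dE = pi^2 * (1.055e-34)^2 / (2 * 0.269 * 9.109e-31 * (2e-09)^2) J, divided by 1.602e-19 J/eV
dE = 0.3498 eV
Total band gap = E_g(bulk) + dE = 1.87 + 0.3498 = 2.2198 eV

2.2198


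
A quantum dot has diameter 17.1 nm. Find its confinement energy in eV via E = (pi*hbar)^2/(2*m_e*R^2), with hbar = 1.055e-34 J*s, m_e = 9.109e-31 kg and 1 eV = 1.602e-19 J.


Radius R = 17.1/2 = 8.55 nm = 8.55e-09 m
E = (pi * 1.055e-34)^2 / (2 * 9.109e-31 * (8.55e-09)^2)
E(J) = 8.24844e-22
E = E(J) / 1.602e-19 = 0.0051 eV

0.0051


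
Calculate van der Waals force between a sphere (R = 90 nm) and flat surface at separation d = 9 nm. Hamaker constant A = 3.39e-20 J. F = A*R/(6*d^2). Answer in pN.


Convert to SI: R = 90 nm = 9e-08 m, d = 9 nm = 9e-09 m
F = A * R / (6 * d^2)
F = 3.39e-20 * 9e-08 / (6 * (9e-09)^2)
F = 6.27778e-12 N = 6.278 pN

6.278


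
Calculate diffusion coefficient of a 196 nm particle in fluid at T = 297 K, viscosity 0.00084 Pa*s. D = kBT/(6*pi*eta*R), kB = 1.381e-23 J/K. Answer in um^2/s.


Radius R = 196/2 = 98 nm = 9.8e-08 m
D = kB*T / (6*pi*eta*R)
D = 1.381e-23 * 297 / (6 * pi * 0.00084 * 9.8e-08)
D = 2.64328e-12 m^2/s = 2.643 um^2/s

2.643


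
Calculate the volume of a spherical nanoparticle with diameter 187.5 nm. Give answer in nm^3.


Radius r = 187.5/2 = 93.75 nm
Volume V = (4/3) * pi * r^3
V = (4/3) * pi * (93.75)^3
V = 3451456.77 nm^3

3451456.77


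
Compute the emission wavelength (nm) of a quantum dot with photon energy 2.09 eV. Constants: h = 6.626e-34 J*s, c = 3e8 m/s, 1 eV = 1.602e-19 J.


Convert energy: E = 2.09 eV = 2.09 * 1.602e-19 = 3.34818e-19 J
lambda = h*c / E = 6.626e-34 * 3e8 / 3.34818e-19
lambda = 5.93696e-07 m = 593.7 nm

593.7


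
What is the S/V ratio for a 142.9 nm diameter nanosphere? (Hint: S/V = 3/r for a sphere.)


Radius r = 142.9/2 = 71.45 nm
S/V = 3 / r = 3 / 71.45
S/V = 0.042 nm^-1

0.042


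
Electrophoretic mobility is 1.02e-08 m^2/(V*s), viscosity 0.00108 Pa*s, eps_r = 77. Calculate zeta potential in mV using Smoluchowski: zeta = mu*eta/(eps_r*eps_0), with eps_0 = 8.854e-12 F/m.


Smoluchowski equation: zeta = mu * eta / (eps_r * eps_0)
zeta = 1.02e-08 * 0.00108 / (77 * 8.854e-12)
zeta = 0.016158 V = 16.16 mV

16.16


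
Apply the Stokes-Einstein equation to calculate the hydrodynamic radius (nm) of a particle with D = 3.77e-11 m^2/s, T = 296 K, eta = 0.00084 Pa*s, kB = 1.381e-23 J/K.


Stokes-Einstein: R = kB*T / (6*pi*eta*D)
R = 1.381e-23 * 296 / (6 * pi * 0.00084 * 3.77e-11)
R = 6.848e-09 m = 6.85 nm

6.85


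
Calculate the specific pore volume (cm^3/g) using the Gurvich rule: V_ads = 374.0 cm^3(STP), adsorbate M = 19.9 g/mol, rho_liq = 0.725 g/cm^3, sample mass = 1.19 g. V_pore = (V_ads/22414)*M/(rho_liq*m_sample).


Moles adsorbed n = V_ads / 22414 = 374.0 / 22414 = 1.668600e-02 mol
Liquid volume V_liq = n * M / rho_liq = 1.668600e-02 * 19.9 / 0.725 = 0.45800 cm^3
Specific pore volume V_pore = V_liq / m_sample = 0.45800 / 1.19
V_pore = 0.3849 cm^3/g

0.3849


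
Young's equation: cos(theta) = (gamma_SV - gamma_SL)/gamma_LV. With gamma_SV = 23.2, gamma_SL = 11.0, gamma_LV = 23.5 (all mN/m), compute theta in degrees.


cos(theta) = (gamma_SV - gamma_SL) / gamma_LV
cos(theta) = (23.2 - 11.0) / 23.5
cos(theta) = 0.519149
theta = arccos(0.519149) = 58.72 degrees

58.72


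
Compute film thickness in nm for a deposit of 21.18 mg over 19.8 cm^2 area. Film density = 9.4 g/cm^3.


Convert: m = 21.18 mg = 2.1180e-05 kg, A = 19.8 cm^2 = 1.9800e-03 m^2, rho = 9.4 g/cm^3 = 9400 kg/m^3
t = m / (A * rho)
t = 2.1180e-05 / (1.9800e-03 * 9400)
t = 1.1380e-06 m = 1138.0 nm

1138.0


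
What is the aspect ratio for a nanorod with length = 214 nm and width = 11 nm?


Aspect ratio AR = length / diameter
AR = 214 / 11
AR = 19.45

19.45


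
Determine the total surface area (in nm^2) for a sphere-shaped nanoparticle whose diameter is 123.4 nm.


Radius r = 123.4/2 = 61.7 nm
Surface area SA = 4 * pi * r^2
SA = 4 * pi * (61.7)^2
SA = 47838.79 nm^2

47838.79


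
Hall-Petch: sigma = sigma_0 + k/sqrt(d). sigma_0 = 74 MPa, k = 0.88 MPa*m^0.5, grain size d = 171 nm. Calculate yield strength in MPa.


d = 171 nm = 1.71e-07 m
sqrt(d) = 0.0004135215
Hall-Petch contribution = k / sqrt(d) = 0.88 / 0.0004135215 = 2128.1 MPa
sigma = sigma_0 + k/sqrt(d) = 74 + 2128.1 = 2202.1 MPa

2202.1


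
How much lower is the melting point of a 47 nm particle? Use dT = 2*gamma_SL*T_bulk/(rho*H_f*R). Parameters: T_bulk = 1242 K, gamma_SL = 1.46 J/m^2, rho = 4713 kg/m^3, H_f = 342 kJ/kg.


Radius R = 47/2 = 23.5 nm = 2.35e-08 m
Convert H_f = 342 kJ/kg = 342000 J/kg
dT = 2 * gamma_SL * T_bulk / (rho * H_f * R)
dT = 2 * 1.46 * 1242 / (4713 * 342000 * 2.35e-08)
dT = 95.7 K

95.7


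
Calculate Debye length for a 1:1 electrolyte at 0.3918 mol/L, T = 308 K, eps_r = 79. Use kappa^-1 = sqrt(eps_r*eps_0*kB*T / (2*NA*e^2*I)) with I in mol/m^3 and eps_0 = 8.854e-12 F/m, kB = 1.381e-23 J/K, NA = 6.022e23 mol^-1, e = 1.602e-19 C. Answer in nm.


Ionic strength I = 0.3918 * 1^2 * 1000 = 391.8 mol/m^3
kappa^-1 = sqrt(79 * 8.854e-12 * 1.381e-23 * 308 / (2 * 6.022e23 * (1.602e-19)^2 * 391.8))
kappa^-1 = 0.496 nm

0.496


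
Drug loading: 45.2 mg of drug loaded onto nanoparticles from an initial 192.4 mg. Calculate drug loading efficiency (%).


Drug loading efficiency = (drug loaded / drug initial) * 100
DLE = 45.2 / 192.4 * 100
DLE = 0.2349 * 100
DLE = 23.49%

23.49


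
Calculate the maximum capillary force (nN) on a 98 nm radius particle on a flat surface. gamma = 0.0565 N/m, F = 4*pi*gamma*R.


Convert radius: R = 98 nm = 9.8e-08 m
F = 4 * pi * gamma * R
F = 4 * pi * 0.0565 * 9.8e-08
F = 6.958e-08 N = 69.58 nN

69.58


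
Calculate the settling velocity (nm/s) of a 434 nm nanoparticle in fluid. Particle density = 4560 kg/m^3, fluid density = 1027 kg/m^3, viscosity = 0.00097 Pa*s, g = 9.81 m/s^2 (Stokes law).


Radius R = 434/2 nm = 2.17e-07 m
Density difference = 4560 - 1027 = 3533 kg/m^3
v = 2 * R^2 * (rho_p - rho_f) * g / (9 * eta)
v = 2 * (2.17e-07)^2 * 3533 * 9.81 / (9 * 0.00097)
v = 3.73893e-07 m/s = 373.8935 nm/s

373.8935


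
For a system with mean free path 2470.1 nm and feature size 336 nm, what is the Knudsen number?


Knudsen number Kn = lambda / L
Kn = 2470.1 / 336
Kn = 7.3515

7.3515


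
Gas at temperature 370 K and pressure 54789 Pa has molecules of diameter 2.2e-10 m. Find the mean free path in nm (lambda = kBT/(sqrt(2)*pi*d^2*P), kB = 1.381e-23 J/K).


Mean free path: lambda = kB*T / (sqrt(2) * pi * d^2 * P)
lambda = 1.381e-23 * 370 / (sqrt(2) * pi * (2.2e-10)^2 * 54789)
lambda = 4.33702e-07 m
lambda = 433.7 nm

433.7


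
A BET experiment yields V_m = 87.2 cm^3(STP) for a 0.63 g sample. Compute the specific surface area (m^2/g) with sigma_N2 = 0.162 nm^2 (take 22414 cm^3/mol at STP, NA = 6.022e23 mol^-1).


Number of moles in monolayer = V_m / 22414 = 87.2 / 22414 = 0.00389043
Number of molecules = moles * NA = 0.00389043 * 6.022e23
SA = molecules * sigma / mass
SA = (87.2 / 22414) * 6.022e23 * 0.162e-18 / 0.63
SA = 602.4 m^2/g

602.4


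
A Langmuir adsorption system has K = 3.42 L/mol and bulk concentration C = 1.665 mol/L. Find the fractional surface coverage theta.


Langmuir isotherm: theta = K*C / (1 + K*C)
K*C = 3.42 * 1.665 = 5.6943
theta = 5.6943 / (1 + 5.6943) = 5.6943 / 6.6943
theta = 0.8506

0.8506


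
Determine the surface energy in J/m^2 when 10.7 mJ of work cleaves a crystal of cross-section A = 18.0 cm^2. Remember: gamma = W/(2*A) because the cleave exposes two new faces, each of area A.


Convert: A = 18.0 cm^2 = 0.0018 m^2, W = 10.7 mJ = 0.0107 J
Cleaving exposes two faces of area A, so total new surface = 2*A and gamma = W / (2*A)
gamma = 0.0107 / (2 * 0.0018)
gamma = 2.972 J/m^2

2.972


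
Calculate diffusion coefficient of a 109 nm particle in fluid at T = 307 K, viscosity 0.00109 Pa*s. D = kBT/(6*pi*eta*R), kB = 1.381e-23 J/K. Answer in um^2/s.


Radius R = 109/2 = 54.5 nm = 5.45e-08 m
D = kB*T / (6*pi*eta*R)
D = 1.381e-23 * 307 / (6 * pi * 0.00109 * 5.45e-08)
D = 3.78624e-12 m^2/s = 3.786 um^2/s

3.786


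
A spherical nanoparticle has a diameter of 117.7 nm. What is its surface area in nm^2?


Radius r = 117.7/2 = 58.85 nm
Surface area SA = 4 * pi * r^2
SA = 4 * pi * (58.85)^2
SA = 43521.39 nm^2

43521.39


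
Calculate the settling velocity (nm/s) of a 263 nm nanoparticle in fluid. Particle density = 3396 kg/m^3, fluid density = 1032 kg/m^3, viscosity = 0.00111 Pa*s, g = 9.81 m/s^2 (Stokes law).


Radius R = 263/2 nm = 1.315e-07 m
Density difference = 3396 - 1032 = 2364 kg/m^3
v = 2 * R^2 * (rho_p - rho_f) * g / (9 * eta)
v = 2 * (1.315e-07)^2 * 2364 * 9.81 / (9 * 0.00111)
v = 8.02846e-08 m/s = 80.2846 nm/s

80.2846


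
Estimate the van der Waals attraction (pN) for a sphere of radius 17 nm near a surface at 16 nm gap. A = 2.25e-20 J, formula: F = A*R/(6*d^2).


Convert to SI: R = 17 nm = 1.7e-08 m, d = 16 nm = 1.6e-08 m
F = A * R / (6 * d^2)
F = 2.25e-20 * 1.7e-08 / (6 * (1.6e-08)^2)
F = 2.49023e-13 N = 0.249 pN

0.249


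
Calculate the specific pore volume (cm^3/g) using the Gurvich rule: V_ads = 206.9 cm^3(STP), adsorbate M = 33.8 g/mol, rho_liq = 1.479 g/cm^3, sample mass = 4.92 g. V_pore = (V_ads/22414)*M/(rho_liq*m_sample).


Moles adsorbed n = V_ads / 22414 = 206.9 / 22414 = 9.230838e-03 mol
Liquid volume V_liq = n * M / rho_liq = 9.230838e-03 * 33.8 / 1.479 = 0.21095 cm^3
Specific pore volume V_pore = V_liq / m_sample = 0.21095 / 4.92
V_pore = 0.0429 cm^3/g

0.0429


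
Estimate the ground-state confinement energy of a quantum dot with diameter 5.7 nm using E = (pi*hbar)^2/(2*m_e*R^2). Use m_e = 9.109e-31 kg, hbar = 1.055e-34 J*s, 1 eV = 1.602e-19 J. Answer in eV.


Radius R = 5.7/2 = 2.85 nm = 2.85e-09 m
E = (pi * 1.055e-34)^2 / (2 * 9.109e-31 * (2.85e-09)^2)
E(J) = 7.42359e-21
E = E(J) / 1.602e-19 = 0.0463 eV

0.0463


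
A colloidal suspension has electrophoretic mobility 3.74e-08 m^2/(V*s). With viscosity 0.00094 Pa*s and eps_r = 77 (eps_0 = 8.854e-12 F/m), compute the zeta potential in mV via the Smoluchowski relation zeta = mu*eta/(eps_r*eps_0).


Smoluchowski equation: zeta = mu * eta / (eps_r * eps_0)
zeta = 3.74e-08 * 0.00094 / (77 * 8.854e-12)
zeta = 0.051567 V = 51.57 mV

51.57


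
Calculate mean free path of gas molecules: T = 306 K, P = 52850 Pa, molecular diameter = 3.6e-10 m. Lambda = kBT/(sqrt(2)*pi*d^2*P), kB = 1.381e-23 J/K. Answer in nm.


Mean free path: lambda = kB*T / (sqrt(2) * pi * d^2 * P)
lambda = 1.381e-23 * 306 / (sqrt(2) * pi * (3.6e-10)^2 * 52850)
lambda = 1.38867e-07 m
lambda = 138.87 nm

138.87


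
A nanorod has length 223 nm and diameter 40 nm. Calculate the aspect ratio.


Aspect ratio AR = length / diameter
AR = 223 / 40
AR = 5.58

5.58


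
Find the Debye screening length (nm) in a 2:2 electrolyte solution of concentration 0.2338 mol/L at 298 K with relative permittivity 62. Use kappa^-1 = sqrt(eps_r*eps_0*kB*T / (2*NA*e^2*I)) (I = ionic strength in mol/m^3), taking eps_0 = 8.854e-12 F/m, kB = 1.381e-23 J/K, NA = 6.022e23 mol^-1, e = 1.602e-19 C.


Ionic strength I = 0.2338 * 2^2 * 1000 = 935.2 mol/m^3
kappa^-1 = sqrt(62 * 8.854e-12 * 1.381e-23 * 298 / (2 * 6.022e23 * (1.602e-19)^2 * 935.2))
kappa^-1 = 0.28 nm

0.28


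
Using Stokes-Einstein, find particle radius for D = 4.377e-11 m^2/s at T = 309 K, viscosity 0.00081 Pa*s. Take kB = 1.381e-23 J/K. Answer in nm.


Stokes-Einstein: R = kB*T / (6*pi*eta*D)
R = 1.381e-23 * 309 / (6 * pi * 0.00081 * 4.377e-11)
R = 6.38542e-09 m = 6.39 nm

6.39


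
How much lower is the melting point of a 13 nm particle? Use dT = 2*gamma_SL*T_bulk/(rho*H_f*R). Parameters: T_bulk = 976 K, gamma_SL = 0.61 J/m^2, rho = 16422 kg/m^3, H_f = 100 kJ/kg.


Radius R = 13/2 = 6.5 nm = 6.5e-09 m
Convert H_f = 100 kJ/kg = 100000 J/kg
dT = 2 * gamma_SL * T_bulk / (rho * H_f * R)
dT = 2 * 0.61 * 976 / (16422 * 100000 * 6.5e-09)
dT = 111.6 K

111.6


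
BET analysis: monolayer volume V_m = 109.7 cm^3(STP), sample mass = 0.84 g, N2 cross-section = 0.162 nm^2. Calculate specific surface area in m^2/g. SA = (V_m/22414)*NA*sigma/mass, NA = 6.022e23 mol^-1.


Number of moles in monolayer = V_m / 22414 = 109.7 / 22414 = 0.00489426
Number of molecules = moles * NA = 0.00489426 * 6.022e23
SA = molecules * sigma / mass
SA = (109.7 / 22414) * 6.022e23 * 0.162e-18 / 0.84
SA = 568.4 m^2/g

568.4


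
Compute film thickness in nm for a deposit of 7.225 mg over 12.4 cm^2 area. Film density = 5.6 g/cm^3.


Convert: m = 7.225 mg = 7.2250e-06 kg, A = 12.4 cm^2 = 1.2400e-03 m^2, rho = 5.6 g/cm^3 = 5600 kg/m^3
t = m / (A * rho)
t = 7.2250e-06 / (1.2400e-03 * 5600)
t = 1.0405e-06 m = 1040.5 nm

1040.5


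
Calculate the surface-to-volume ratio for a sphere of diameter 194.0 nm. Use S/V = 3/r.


Radius r = 194.0/2 = 97 nm
S/V = 3 / r = 3 / 97
S/V = 0.0309 nm^-1

0.0309


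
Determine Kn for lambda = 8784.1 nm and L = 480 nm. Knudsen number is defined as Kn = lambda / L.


Knudsen number Kn = lambda / L
Kn = 8784.1 / 480
Kn = 18.3002

18.3002


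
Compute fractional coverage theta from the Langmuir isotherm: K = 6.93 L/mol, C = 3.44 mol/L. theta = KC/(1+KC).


Langmuir isotherm: theta = K*C / (1 + K*C)
K*C = 6.93 * 3.44 = 23.8392
theta = 23.8392 / (1 + 23.8392) = 23.8392 / 24.8392
theta = 0.9597

0.9597


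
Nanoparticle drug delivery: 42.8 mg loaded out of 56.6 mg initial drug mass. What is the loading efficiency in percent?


Drug loading efficiency = (drug loaded / drug initial) * 100
DLE = 42.8 / 56.6 * 100
DLE = 0.7562 * 100
DLE = 75.62%

75.62


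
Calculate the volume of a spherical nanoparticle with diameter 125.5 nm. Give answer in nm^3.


Radius r = 125.5/2 = 62.75 nm
Volume V = (4/3) * pi * r^3
V = (4/3) * pi * (62.75)^3
V = 1034974.86 nm^3

1034974.86


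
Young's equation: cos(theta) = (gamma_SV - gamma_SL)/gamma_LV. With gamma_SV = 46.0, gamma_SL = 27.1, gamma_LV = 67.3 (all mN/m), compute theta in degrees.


cos(theta) = (gamma_SV - gamma_SL) / gamma_LV
cos(theta) = (46.0 - 27.1) / 67.3
cos(theta) = 0.280832
theta = arccos(0.280832) = 73.69 degrees

73.69


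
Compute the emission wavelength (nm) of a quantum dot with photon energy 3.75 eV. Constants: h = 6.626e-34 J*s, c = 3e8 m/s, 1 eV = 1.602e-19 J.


Convert energy: E = 3.75 eV = 3.75 * 1.602e-19 = 6.0075e-19 J
lambda = h*c / E = 6.626e-34 * 3e8 / 6.0075e-19
lambda = 3.30886e-07 m = 330.9 nm

330.9


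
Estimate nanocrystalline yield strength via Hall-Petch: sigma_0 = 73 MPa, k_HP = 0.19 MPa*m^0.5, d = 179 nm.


d = 179 nm = 1.79e-07 m
sqrt(d) = 0.0004230839
Hall-Petch contribution = k / sqrt(d) = 0.19 / 0.0004230839 = 449.1 MPa
sigma = sigma_0 + k/sqrt(d) = 73 + 449.1 = 522.1 MPa

522.1


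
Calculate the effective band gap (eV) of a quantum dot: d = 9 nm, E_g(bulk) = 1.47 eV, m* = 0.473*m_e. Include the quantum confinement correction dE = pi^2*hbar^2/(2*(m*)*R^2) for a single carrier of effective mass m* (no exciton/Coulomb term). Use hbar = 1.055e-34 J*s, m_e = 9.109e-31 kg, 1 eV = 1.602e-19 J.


Radius R = 9/2 nm = 4.5e-09 m
Confinement energy dE = pi^2 * hbar^2 / (2 * m_eff * m_e * R^2)
dE = pi^2 * (1.055e-34)^2 / (2 * 0.473 * 9.109e-31 * (4.5e-09)^2) J, divided by 1.602e-19 J/eV
dE = 0.0393 eV
Total band gap = E_g(bulk) + dE = 1.47 + 0.0393 = 1.5093 eV

1.5093


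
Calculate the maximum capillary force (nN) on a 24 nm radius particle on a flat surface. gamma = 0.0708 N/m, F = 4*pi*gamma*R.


Convert radius: R = 24 nm = 2.4e-08 m
F = 4 * pi * gamma * R
F = 4 * pi * 0.0708 * 2.4e-08
F = 2.13528e-08 N = 21.3528 nN

21.3528


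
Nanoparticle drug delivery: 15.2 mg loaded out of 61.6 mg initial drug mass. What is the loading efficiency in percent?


Drug loading efficiency = (drug loaded / drug initial) * 100
DLE = 15.2 / 61.6 * 100
DLE = 0.2468 * 100
DLE = 24.68%

24.68


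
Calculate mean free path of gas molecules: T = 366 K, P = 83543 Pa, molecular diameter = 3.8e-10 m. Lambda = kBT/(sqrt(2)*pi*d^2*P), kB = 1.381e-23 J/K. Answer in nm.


Mean free path: lambda = kB*T / (sqrt(2) * pi * d^2 * P)
lambda = 1.381e-23 * 366 / (sqrt(2) * pi * (3.8e-10)^2 * 83543)
lambda = 9.43045e-08 m
lambda = 94.3 nm

94.3


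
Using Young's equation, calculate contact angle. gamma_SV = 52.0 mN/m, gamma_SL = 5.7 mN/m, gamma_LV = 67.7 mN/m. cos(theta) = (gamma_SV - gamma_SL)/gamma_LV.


cos(theta) = (gamma_SV - gamma_SL) / gamma_LV
cos(theta) = (52.0 - 5.7) / 67.7
cos(theta) = 0.6839
theta = arccos(0.6839) = 46.85 degrees

46.85


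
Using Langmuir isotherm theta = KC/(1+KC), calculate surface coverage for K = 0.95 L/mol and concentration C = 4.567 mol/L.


Langmuir isotherm: theta = K*C / (1 + K*C)
K*C = 0.95 * 4.567 = 4.33865
theta = 4.33865 / (1 + 4.33865) = 4.33865 / 5.33865
theta = 0.8127

0.8127


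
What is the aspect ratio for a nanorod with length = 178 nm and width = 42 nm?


Aspect ratio AR = length / diameter
AR = 178 / 42
AR = 4.24

4.24


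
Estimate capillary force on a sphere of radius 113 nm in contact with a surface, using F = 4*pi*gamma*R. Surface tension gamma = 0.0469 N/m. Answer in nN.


Convert radius: R = 113 nm = 1.13e-07 m
F = 4 * pi * gamma * R
F = 4 * pi * 0.0469 * 1.13e-07
F = 6.6598e-08 N = 66.598 nN

66.598


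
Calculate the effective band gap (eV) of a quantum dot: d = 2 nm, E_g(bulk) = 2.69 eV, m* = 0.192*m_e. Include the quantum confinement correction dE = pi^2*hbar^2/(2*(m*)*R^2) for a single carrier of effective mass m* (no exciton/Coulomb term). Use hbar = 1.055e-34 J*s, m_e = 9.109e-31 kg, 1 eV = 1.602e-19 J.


Radius R = 2/2 nm = 1e-09 m
Confinement energy dE = pi^2 * hbar^2 / (2 * m_eff * m_e * R^2)
dE = pi^2 * (1.055e-34)^2 / (2 * 0.192 * 9.109e-31 * (1e-09)^2) J, divided by 1.602e-19 J/eV
dE = 1.9604 eV
Total band gap = E_g(bulk) + dE = 2.69 + 1.9604 = 4.6504 eV

4.6504


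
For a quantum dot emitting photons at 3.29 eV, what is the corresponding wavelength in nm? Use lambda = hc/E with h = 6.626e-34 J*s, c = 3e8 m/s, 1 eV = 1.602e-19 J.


Convert energy: E = 3.29 eV = 3.29 * 1.602e-19 = 5.27058e-19 J
lambda = h*c / E = 6.626e-34 * 3e8 / 5.27058e-19
lambda = 3.7715e-07 m = 377.2 nm

377.2


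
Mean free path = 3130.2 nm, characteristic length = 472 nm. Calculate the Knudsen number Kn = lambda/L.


Knudsen number Kn = lambda / L
Kn = 3130.2 / 472
Kn = 6.6318

6.6318


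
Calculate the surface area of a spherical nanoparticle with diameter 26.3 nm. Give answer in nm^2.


Radius r = 26.3/2 = 13.15 nm
Surface area SA = 4 * pi * r^2
SA = 4 * pi * (13.15)^2
SA = 2173.01 nm^2

2173.01


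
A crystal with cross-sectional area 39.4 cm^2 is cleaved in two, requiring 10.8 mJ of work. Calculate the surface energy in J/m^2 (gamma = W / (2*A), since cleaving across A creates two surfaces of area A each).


Convert: A = 39.4 cm^2 = 0.00394 m^2, W = 10.8 mJ = 0.0108 J
Cleaving exposes two faces of area A, so total new surface = 2*A and gamma = W / (2*A)
gamma = 0.0108 / (2 * 0.00394)
gamma = 1.371 J/m^2

1.371


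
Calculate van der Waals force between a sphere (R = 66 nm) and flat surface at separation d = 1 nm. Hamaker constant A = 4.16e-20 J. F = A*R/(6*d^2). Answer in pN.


Convert to SI: R = 66 nm = 6.6e-08 m, d = 1 nm = 1e-09 m
F = A * R / (6 * d^2)
F = 4.16e-20 * 6.6e-08 / (6 * (1e-09)^2)
F = 4.576e-10 N = 457.6 pN

457.6


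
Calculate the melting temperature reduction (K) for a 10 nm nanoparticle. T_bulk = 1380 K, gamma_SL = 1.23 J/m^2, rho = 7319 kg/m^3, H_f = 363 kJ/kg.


Radius R = 10/2 = 5 nm = 5e-09 m
Convert H_f = 363 kJ/kg = 363000 J/kg
dT = 2 * gamma_SL * T_bulk / (rho * H_f * R)
dT = 2 * 1.23 * 1380 / (7319 * 363000 * 5e-09)
dT = 255.6 K

255.6


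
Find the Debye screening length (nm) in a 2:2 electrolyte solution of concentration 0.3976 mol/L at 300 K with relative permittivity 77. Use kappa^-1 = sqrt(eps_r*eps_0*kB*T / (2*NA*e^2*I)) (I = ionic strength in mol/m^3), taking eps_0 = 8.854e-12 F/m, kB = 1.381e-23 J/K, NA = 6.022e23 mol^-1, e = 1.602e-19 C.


Ionic strength I = 0.3976 * 2^2 * 1000 = 1590.4 mol/m^3
kappa^-1 = sqrt(77 * 8.854e-12 * 1.381e-23 * 300 / (2 * 6.022e23 * (1.602e-19)^2 * 1590.4))
kappa^-1 = 0.24 nm

0.24
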